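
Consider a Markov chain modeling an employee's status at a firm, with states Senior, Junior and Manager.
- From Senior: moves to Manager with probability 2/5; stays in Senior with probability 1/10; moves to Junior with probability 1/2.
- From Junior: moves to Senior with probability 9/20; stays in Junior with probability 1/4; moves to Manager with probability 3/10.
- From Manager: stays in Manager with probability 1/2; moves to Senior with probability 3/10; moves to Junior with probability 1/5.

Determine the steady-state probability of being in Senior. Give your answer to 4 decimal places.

Let the stationary distribution be π with π = πP and π_1 + π_2 + π_3 = 1.
π_1 = 0.1·π_1 + 0.45·π_2 + 0.3·π_3
π_2 = 0.5·π_1 + 0.25·π_2 + 0.2·π_3
Solving with the normalization constraint gives π = (0.2877, 0.3014, 0.4110).
So the stationary probability of Senior is 0.2877.

0.2877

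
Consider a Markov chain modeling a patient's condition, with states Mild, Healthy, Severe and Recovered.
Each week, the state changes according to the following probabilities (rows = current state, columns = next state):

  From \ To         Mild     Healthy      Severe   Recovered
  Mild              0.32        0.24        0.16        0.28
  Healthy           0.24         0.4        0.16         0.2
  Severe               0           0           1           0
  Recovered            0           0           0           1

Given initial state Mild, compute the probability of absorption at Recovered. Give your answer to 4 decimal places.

0.6164

Let h(s) be the probability of absorption at Recovered starting from transient state s. Then h(Recovered) = 1 and h(Severe) = 0. By first-step analysis:
h(Mild) = 0.32·h(Mild) + 0.24·h(Healthy) + 0.16·0 + 0.28·1
h(Healthy) = 0.24·h(Mild) + 0.4·h(Healthy) + 0.16·0 + 0.2·1
Solving: h(Mild) = 0.6164, h(Healthy) = 0.5799.
Starting from Mild, the probability is 0.6164.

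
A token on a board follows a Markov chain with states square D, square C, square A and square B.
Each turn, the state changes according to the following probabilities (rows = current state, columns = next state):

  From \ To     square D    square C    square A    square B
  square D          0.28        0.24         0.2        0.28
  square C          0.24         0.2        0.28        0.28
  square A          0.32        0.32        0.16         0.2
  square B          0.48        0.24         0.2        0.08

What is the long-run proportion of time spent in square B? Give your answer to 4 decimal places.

0.2192

Let the stationary distribution be π with π = πP and π_1 + π_2 + π_3 + π_4 = 1.
π_1 = 0.28·π_1 + 0.24·π_2 + 0.32·π_3 + 0.48·π_4
π_2 = 0.24·π_1 + 0.2·π_2 + 0.32·π_3 + 0.24·π_4
π_3 = 0.2·π_1 + 0.28·π_2 + 0.16·π_3 + 0.2·π_4
Solving with the normalization constraint gives π = (0.3224, 0.2470, 0.2113, 0.2192).
So the stationary probability of square B is 0.2192.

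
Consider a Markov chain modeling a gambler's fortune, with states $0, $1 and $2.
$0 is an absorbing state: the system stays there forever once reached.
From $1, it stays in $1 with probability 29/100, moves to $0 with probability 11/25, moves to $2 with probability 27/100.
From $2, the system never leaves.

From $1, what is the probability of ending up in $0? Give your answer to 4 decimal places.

Let h(s) be the probability of absorption at $0 starting from transient state s. Then h($0) = 1 and h($2) = 0. By first-step analysis:
h($1) = 0.44·1 + 0.29·h($1) + 0.27·0
Solving: h($1) = 0.6197.
Starting from $1, the probability is 0.6197.

0.6197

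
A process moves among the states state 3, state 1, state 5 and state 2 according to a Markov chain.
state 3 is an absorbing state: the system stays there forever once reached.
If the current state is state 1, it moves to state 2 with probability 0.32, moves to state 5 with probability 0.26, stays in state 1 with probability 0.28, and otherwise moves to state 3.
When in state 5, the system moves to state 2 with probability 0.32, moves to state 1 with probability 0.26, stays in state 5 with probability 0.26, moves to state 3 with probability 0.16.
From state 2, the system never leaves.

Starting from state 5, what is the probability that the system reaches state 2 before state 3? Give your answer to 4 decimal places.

0.6741

Let h(s) be the probability of absorption at state 2 starting from transient state s. Then h(state 2) = 1 and h(state 3) = 0. By first-step analysis:
h(state 1) = 0.14·0 + 0.28·h(state 1) + 0.26·h(state 5) + 0.32·1
h(state 5) = 0.16·0 + 0.26·h(state 1) + 0.26·h(state 5) + 0.32·1
Solving: h(state 1) = 0.6879, h(state 5) = 0.6741.
Starting from state 5, the probability is 0.6741.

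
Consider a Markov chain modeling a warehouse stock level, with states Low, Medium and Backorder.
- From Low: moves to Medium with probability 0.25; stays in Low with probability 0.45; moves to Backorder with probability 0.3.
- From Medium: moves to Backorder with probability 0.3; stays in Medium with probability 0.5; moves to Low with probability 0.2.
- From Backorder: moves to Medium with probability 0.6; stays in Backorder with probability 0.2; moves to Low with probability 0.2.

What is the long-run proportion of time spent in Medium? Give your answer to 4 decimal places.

Let the stationary distribution be π with π = πP and π_1 + π_2 + π_3 = 1.
π_1 = 0.45·π_1 + 0.2·π_2 + 0.2·π_3
π_2 = 0.25·π_1 + 0.5·π_2 + 0.6·π_3
Solving with the normalization constraint gives π = (0.2667, 0.4606, 0.2727).
So the stationary probability of Medium is 0.4606.

0.4606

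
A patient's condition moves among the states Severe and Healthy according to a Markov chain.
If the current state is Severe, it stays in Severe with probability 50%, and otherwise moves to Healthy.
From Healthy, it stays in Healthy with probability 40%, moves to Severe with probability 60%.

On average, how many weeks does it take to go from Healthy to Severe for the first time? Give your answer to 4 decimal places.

1.6667

Let t(s) be the expected number of weeks to first reach Severe from state s, with t(Severe) = 0. Conditioning on the first week:
t(Healthy) = 1 + 0.4·t(Healthy)
Solving: t(Healthy) = 1.6667.
Expected weeks from Healthy to Severe: 1.6667.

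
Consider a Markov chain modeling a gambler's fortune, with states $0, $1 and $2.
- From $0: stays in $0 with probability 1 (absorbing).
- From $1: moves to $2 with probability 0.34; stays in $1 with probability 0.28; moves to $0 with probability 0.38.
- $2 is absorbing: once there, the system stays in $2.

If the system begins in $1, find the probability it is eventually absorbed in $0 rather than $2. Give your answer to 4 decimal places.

0.5278

Let h(s) be the probability of absorption at $0 starting from transient state s. Then h($0) = 1 and h($2) = 0. By first-step analysis:
h($1) = 0.38·1 + 0.28·h($1) + 0.34·0
Solving: h($1) = 0.5278.
Starting from $1, the probability is 0.5278.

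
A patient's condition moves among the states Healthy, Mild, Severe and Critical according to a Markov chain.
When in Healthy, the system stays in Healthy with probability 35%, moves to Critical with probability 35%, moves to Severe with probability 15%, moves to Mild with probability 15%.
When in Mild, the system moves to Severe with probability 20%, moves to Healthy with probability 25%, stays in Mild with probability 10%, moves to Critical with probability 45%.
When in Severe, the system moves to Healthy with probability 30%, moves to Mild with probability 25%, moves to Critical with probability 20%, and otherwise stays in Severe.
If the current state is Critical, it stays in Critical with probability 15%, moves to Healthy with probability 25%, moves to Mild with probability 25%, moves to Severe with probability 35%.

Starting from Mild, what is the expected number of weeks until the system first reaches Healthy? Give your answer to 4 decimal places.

3.8042

Let t(s) be the expected number of weeks to first reach Healthy from state s, with t(Healthy) = 0. Conditioning on the first week:
t(Mild) = 1 + 0.1·t(Mild) + 0.2·t(Severe) + 0.45·t(Critical)
t(Severe) = 1 + 0.25·t(Mild) + 0.25·t(Severe) + 0.2·t(Critical)
t(Critical) = 1 + 0.25·t(Mild) + 0.35·t(Severe) + 0.15·t(Critical)
Solving: t(Mild) = 3.8042, t(Severe) = 3.6099, t(Critical) = 3.7818.
Expected weeks from Mild to Healthy: 3.8042.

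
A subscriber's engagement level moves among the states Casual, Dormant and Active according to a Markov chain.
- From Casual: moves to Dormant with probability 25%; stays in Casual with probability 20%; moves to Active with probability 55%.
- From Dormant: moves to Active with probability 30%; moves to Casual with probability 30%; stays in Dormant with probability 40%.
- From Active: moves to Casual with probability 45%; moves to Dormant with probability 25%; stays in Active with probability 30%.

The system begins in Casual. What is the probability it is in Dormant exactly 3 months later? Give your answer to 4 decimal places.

Propagate the distribution vector 3 months from Casual.
After 0 months: (1.0000, 0.0000, 0.0000)
After 1 month: (0.2000, 0.2500, 0.5500)
After 2 months: (0.3625, 0.2875, 0.3500)
After 3 months: (0.3163, 0.2931, 0.3906)
P(in Dormant after 3 months) = 0.2931

0.2931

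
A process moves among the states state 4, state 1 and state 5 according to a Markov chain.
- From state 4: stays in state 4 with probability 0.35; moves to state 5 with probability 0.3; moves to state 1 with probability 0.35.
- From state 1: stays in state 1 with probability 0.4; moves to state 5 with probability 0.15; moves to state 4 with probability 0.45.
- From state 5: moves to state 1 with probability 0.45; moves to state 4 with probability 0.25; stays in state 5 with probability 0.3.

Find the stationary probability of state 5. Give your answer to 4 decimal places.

Let the stationary distribution be π with π = πP and π_1 + π_2 + π_3 = 1.
π_1 = 0.35·π_1 + 0.45·π_2 + 0.25·π_3
π_2 = 0.35·π_1 + 0.4·π_2 + 0.45·π_3
Solving with the normalization constraint gives π = (0.3653, 0.3938, 0.2409).
So the stationary probability of state 5 is 0.2409.

0.2409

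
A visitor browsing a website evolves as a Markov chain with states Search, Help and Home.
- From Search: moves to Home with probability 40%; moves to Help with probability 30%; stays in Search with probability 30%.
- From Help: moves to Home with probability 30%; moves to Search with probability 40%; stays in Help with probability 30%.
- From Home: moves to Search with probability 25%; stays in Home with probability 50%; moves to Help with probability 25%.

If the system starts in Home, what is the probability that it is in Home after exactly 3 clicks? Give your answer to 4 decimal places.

Propagate the distribution vector 3 clicks from Home.
After 0 clicks: (0.0000, 0.0000, 1.0000)
After 1 click: (0.2500, 0.2500, 0.5000)
After 2 clicks: (0.3000, 0.2750, 0.4250)
After 3 clicks: (0.3063, 0.2788, 0.4150)
P(in Home after 3 clicks) = 0.4150

0.4150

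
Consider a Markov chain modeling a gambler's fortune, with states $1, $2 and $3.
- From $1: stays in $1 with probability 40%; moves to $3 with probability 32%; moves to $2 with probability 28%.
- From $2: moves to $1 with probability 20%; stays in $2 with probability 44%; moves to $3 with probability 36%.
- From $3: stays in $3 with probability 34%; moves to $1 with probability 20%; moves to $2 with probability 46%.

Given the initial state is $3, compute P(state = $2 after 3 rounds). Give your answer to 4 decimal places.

0.4085

Propagate the distribution vector 3 rounds from $3.
After 0 rounds: (0.0000, 0.0000, 1.0000)
After 1 round: (0.2000, 0.4600, 0.3400)
After 2 rounds: (0.2400, 0.4148, 0.3452)
After 3 rounds: (0.2480, 0.4085, 0.3435)
P(in $2 after 3 rounds) = 0.4085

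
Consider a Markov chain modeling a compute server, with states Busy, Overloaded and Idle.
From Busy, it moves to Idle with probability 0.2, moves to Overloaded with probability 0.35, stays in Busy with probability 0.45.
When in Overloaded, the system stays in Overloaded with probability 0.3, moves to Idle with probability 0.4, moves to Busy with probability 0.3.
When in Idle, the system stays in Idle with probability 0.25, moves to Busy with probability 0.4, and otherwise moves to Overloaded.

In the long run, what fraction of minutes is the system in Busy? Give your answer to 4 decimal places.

0.3860

Let the stationary distribution be π with π = πP and π_1 + π_2 + π_3 = 1.
π_1 = 0.45·π_1 + 0.3·π_2 + 0.4·π_3
π_2 = 0.35·π_1 + 0.3·π_2 + 0.35·π_3
Solving with the normalization constraint gives π = (0.3860, 0.3333, 0.2807).
So the stationary probability of Busy is 0.3860.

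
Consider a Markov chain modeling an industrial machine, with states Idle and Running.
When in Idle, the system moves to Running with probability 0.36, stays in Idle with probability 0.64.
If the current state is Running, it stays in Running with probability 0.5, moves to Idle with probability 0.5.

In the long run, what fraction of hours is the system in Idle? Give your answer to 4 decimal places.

0.5814

Let the stationary distribution be π with π = πP and π_1 + π_2 = 1.
π_1 = 0.64·π_1 + 0.5·π_2
Solving with the normalization constraint gives π = (0.5814, 0.4186).
So the stationary probability of Idle is 0.5814.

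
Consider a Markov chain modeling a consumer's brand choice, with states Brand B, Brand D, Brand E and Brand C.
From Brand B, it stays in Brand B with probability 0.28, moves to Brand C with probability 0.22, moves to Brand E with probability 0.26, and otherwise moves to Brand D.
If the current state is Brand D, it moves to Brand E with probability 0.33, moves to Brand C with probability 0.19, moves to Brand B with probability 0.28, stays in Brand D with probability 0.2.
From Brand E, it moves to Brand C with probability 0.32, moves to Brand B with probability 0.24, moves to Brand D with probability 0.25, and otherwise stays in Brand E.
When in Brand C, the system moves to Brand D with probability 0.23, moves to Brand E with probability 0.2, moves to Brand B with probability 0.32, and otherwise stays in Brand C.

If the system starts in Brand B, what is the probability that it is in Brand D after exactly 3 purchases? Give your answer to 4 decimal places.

Propagate the distribution vector 3 purchases from Brand B.
After 0 purchases: (1.0000, 0.0000, 0.0000, 0.0000)
After 1 purchase: (0.2800, 0.2400, 0.2600, 0.2200)
After 2 purchases: (0.2784, 0.2308, 0.2454, 0.2454)
After 3 purchases: (0.2800, 0.2308, 0.2443, 0.2450)
P(in Brand D after 3 purchases) = 0.2308

0.2308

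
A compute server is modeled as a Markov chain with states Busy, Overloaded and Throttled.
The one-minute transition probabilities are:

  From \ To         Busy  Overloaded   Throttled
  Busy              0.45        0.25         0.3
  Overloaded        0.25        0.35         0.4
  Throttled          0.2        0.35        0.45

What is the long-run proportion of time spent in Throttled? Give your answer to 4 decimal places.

0.3907

Let the stationary distribution be π with π = πP and π_1 + π_2 + π_3 = 1.
π_1 = 0.45·π_1 + 0.25·π_2 + 0.2·π_3
π_2 = 0.25·π_1 + 0.35·π_2 + 0.35·π_3
Solving with the normalization constraint gives π = (0.2881, 0.3212, 0.3907).
So the stationary probability of Throttled is 0.3907.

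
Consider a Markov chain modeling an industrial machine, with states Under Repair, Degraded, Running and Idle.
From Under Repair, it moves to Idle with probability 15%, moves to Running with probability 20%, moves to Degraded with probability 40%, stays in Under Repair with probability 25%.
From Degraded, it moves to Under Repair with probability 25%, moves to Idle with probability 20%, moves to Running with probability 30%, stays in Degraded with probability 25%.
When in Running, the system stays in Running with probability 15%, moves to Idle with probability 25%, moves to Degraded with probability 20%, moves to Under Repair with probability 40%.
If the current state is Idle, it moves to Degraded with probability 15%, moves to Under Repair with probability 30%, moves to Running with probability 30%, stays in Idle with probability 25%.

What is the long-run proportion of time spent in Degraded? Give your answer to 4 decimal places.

0.2619

Let the stationary distribution be π with π = πP and π_1 + π_2 + π_3 + π_4 = 1.
π_1 = 0.25·π_1 + 0.25·π_2 + 0.4·π_3 + 0.3·π_4
π_2 = 0.4·π_1 + 0.25·π_2 + 0.2·π_3 + 0.15·π_4
π_3 = 0.2·π_1 + 0.3·π_2 + 0.15·π_3 + 0.3·π_4
Solving with the normalization constraint gives π = (0.2956, 0.2619, 0.2352, 0.2073).
So the stationary probability of Degraded is 0.2619.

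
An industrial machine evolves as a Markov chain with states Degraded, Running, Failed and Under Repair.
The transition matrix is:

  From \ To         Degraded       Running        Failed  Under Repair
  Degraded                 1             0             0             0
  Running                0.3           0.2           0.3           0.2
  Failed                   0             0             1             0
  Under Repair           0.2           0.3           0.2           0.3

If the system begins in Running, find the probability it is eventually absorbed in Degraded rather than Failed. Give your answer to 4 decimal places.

Let h(s) be the probability of absorption at Degraded starting from transient state s. Then h(Degraded) = 1 and h(Failed) = 0. By first-step analysis:
h(Running) = 0.3·1 + 0.2·h(Running) + 0.3·0 + 0.2·h(Under Repair)
h(Under Repair) = 0.2·1 + 0.3·h(Running) + 0.2·0 + 0.3·h(Under Repair)
Solving: h(Running) = 0.5000, h(Under Repair) = 0.5000.
Starting from Running, the probability is 0.5000.

0.5000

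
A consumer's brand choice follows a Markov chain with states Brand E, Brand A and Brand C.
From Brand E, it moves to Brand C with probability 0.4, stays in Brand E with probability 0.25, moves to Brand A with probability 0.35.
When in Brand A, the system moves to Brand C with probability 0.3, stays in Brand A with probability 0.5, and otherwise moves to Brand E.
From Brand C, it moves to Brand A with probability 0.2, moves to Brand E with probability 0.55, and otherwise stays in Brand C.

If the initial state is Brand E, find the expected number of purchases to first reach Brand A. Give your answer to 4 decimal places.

Let t(s) be the expected number of purchases to first reach Brand A from state s, with t(Brand A) = 0. Conditioning on the first purchase:
t(Brand E) = 1 + 0.25·t(Brand E) + 0.4·t(Brand C)
t(Brand C) = 1 + 0.55·t(Brand E) + 0.25·t(Brand C)
Solving: t(Brand E) = 3.3577, t(Brand C) = 3.7956.
Expected purchases from Brand E to Brand A: 3.3577.

3.3577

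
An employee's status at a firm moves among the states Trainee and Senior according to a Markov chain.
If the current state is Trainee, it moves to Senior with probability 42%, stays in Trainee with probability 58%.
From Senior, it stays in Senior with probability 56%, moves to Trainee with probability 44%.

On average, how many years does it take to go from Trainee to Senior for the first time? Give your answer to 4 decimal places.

Let t(s) be the expected number of years to first reach Senior from state s, with t(Senior) = 0. Conditioning on the first year:
t(Trainee) = 1 + 0.58·t(Trainee)
Solving: t(Trainee) = 2.3810.
Expected years from Trainee to Senior: 2.3810.

2.3810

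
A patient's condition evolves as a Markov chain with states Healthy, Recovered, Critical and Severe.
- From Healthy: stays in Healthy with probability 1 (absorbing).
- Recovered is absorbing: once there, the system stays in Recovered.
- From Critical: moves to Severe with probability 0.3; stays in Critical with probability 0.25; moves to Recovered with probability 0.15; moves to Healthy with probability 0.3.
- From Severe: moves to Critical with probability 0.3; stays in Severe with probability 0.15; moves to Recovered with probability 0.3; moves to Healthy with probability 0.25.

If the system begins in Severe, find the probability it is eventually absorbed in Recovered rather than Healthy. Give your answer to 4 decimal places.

Let h(s) be the probability of absorption at Recovered starting from transient state s. Then h(Recovered) = 1 and h(Healthy) = 0. By first-step analysis:
h(Critical) = 0.3·0 + 0.15·1 + 0.25·h(Critical) + 0.3·h(Severe)
h(Severe) = 0.25·0 + 0.3·1 + 0.3·h(Critical) + 0.15·h(Severe)
Solving: h(Critical) = 0.3973, h(Severe) = 0.4932.
Starting from Severe, the probability is 0.4932.

0.4932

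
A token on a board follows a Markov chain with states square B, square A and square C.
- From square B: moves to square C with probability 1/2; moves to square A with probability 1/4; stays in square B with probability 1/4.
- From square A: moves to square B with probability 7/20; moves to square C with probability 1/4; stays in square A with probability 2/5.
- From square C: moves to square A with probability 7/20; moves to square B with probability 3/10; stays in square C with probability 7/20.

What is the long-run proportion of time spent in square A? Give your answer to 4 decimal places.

0.3367

Let the stationary distribution be π with π = πP and π_1 + π_2 + π_3 = 1.
π_1 = 0.25·π_1 + 0.35·π_2 + 0.3·π_3
π_2 = 0.25·π_1 + 0.4·π_2 + 0.35·π_3
Solving with the normalization constraint gives π = (0.3017, 0.3367, 0.3616).
So the stationary probability of square A is 0.3367.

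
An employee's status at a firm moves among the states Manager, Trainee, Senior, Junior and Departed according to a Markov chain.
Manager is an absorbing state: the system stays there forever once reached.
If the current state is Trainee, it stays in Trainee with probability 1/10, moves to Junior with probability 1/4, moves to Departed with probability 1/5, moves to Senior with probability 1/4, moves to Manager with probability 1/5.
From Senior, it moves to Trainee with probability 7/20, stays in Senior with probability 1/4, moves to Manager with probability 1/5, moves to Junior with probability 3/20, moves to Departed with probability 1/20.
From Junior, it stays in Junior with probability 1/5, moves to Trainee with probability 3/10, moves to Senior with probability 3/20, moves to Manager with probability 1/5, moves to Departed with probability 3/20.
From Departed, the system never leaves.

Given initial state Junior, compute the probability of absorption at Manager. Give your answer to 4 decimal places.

0.5825

Let h(s) be the probability of absorption at Manager starting from transient state s. Then h(Manager) = 1 and h(Departed) = 0. By first-step analysis:
h(Trainee) = 0.2·1 + 0.1·h(Trainee) + 0.25·h(Senior) + 0.25·h(Junior) + 0.2·0
h(Senior) = 0.2·1 + 0.35·h(Trainee) + 0.25·h(Senior) + 0.15·h(Junior) + 0.05·0
h(Junior) = 0.2·1 + 0.3·h(Trainee) + 0.15·h(Senior) + 0.2·h(Junior) + 0.15·0
Solving: h(Trainee) = 0.5635, h(Senior) = 0.6461, h(Junior) = 0.5825.
Starting from Junior, the probability is 0.5825.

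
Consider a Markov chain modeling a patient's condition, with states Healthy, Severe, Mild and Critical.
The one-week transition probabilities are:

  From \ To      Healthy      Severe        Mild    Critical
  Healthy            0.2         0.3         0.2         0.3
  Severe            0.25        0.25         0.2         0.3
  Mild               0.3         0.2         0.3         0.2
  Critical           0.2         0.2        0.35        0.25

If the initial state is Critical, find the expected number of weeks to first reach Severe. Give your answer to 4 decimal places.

Let t(s) be the expected number of weeks to first reach Severe from state s, with t(Severe) = 0. Conditioning on the first week:
t(Healthy) = 1 + 0.2·t(Healthy) + 0.2·t(Mild) + 0.3·t(Critical)
t(Mild) = 1 + 0.3·t(Healthy) + 0.3·t(Mild) + 0.2·t(Critical)
t(Critical) = 1 + 0.2·t(Healthy) + 0.35·t(Mild) + 0.25·t(Critical)
Solving: t(Healthy) = 4.0421, t(Mild) = 4.4421, t(Critical) = 4.4842.
Expected weeks from Critical to Severe: 4.4842.

4.4842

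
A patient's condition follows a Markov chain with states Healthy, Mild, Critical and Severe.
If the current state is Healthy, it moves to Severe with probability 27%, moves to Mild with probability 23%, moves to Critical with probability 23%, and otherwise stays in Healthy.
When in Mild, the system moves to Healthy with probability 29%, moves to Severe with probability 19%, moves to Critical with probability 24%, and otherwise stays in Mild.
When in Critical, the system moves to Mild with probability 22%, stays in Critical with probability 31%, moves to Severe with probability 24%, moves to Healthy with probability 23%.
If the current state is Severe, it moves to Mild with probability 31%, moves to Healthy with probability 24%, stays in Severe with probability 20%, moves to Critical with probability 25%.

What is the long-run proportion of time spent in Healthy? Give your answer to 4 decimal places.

Let the stationary distribution be π with π = πP and π_1 + π_2 + π_3 + π_4 = 1.
π_1 = 0.27·π_1 + 0.29·π_2 + 0.23·π_3 + 0.24·π_4
π_2 = 0.23·π_1 + 0.28·π_2 + 0.22·π_3 + 0.31·π_4
π_3 = 0.23·π_1 + 0.24·π_2 + 0.31·π_3 + 0.25·π_4
Solving with the normalization constraint gives π = (0.2581, 0.2584, 0.2577, 0.2258).
So the stationary probability of Healthy is 0.2581.

0.2581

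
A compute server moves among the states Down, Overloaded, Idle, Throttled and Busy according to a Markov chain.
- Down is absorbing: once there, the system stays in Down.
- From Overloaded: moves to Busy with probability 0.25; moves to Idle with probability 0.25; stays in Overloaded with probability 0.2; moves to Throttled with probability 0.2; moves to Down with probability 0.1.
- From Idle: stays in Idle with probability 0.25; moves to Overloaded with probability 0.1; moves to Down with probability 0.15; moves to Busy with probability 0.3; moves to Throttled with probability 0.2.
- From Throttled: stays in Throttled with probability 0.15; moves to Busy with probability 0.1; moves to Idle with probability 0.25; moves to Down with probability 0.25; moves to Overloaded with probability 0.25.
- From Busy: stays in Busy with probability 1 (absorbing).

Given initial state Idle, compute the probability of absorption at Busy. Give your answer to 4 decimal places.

0.6114

Let h(s) be the probability of absorption at Busy starting from transient state s. Then h(Busy) = 1 and h(Down) = 0. By first-step analysis:
h(Overloaded) = 0.1·0 + 0.2·h(Overloaded) + 0.25·h(Idle) + 0.2·h(Throttled) + 0.25·1
h(Idle) = 0.15·0 + 0.1·h(Overloaded) + 0.25·h(Idle) + 0.2·h(Throttled) + 0.3·1
h(Throttled) = 0.25·0 + 0.25·h(Overloaded) + 0.25·h(Idle) + 0.15·h(Throttled) + 0.1·1
Solving: h(Overloaded) = 0.6238, h(Idle) = 0.6114, h(Throttled) = 0.4810.
Starting from Idle, the probability is 0.6114.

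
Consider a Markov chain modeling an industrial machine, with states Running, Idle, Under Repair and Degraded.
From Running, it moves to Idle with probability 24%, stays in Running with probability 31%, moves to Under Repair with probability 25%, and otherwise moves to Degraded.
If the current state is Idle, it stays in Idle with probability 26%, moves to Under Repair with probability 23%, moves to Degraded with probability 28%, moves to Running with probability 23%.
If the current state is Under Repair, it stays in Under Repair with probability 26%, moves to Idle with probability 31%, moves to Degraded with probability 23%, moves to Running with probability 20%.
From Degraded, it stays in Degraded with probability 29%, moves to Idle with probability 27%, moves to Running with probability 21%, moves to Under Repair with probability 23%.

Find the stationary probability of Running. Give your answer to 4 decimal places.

Let the stationary distribution be π with π = πP and π_1 + π_2 + π_3 + π_4 = 1.
π_1 = 0.31·π_1 + 0.23·π_2 + 0.2·π_3 + 0.21·π_4
π_2 = 0.24·π_1 + 0.26·π_2 + 0.31·π_3 + 0.27·π_4
π_3 = 0.25·π_1 + 0.23·π_2 + 0.26·π_3 + 0.23·π_4
Solving with the normalization constraint gives π = (0.2366, 0.2699, 0.2420, 0.2515).
So the stationary probability of Running is 0.2366.

0.2366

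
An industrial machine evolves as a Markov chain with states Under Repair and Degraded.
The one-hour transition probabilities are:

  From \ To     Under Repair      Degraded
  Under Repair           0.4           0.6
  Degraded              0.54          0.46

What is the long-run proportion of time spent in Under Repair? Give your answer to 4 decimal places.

Let the stationary distribution be π with π = πP and π_1 + π_2 = 1.
π_1 = 0.4·π_1 + 0.54·π_2
Solving with the normalization constraint gives π = (0.4737, 0.5263).
So the stationary probability of Under Repair is 0.4737.

0.4737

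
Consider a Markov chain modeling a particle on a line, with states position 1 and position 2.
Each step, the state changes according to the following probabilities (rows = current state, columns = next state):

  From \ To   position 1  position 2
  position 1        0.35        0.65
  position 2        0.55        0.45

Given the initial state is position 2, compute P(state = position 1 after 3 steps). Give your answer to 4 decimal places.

0.4620

Propagate the distribution vector 3 steps from position 2.
After 0 steps: (0.0000, 1.0000)
After 1 step: (0.5500, 0.4500)
After 2 steps: (0.4400, 0.5600)
After 3 steps: (0.4620, 0.5380)
P(in position 1 after 3 steps) = 0.4620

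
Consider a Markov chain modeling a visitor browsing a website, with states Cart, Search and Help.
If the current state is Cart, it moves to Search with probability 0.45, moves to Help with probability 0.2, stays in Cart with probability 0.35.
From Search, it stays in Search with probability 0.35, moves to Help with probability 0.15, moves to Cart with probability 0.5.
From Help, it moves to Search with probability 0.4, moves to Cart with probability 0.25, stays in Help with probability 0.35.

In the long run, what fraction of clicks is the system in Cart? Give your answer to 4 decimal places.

0.3887

Let the stationary distribution be π with π = πP and π_1 + π_2 + π_3 = 1.
π_1 = 0.35·π_1 + 0.5·π_2 + 0.25·π_3
π_2 = 0.45·π_1 + 0.35·π_2 + 0.4·π_3
Solving with the normalization constraint gives π = (0.3887, 0.3995, 0.2118).
So the stationary probability of Cart is 0.3887.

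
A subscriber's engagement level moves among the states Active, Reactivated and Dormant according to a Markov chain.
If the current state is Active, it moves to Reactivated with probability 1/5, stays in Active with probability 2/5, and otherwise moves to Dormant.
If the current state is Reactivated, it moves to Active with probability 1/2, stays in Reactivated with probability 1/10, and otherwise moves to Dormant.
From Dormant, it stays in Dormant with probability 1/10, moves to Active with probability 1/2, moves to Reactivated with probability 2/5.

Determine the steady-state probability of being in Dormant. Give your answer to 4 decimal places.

Let the stationary distribution be π with π = πP and π_1 + π_2 + π_3 = 1.
π_1 = 0.4·π_1 + 0.5·π_2 + 0.5·π_3
π_2 = 0.2·π_1 + 0.1·π_2 + 0.4·π_3
Solving with the normalization constraint gives π = (0.4545, 0.2378, 0.3077).
So the stationary probability of Dormant is 0.3077.

0.3077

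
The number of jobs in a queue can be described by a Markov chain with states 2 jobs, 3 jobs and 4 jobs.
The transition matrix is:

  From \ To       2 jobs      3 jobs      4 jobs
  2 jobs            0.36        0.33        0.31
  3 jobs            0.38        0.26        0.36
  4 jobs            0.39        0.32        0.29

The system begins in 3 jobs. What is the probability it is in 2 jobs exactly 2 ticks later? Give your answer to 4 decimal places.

Sum over the intermediate state after 1 tick:
P = P(3 jobs→2 jobs)·P(2 jobs→2 jobs) + P(3 jobs→3 jobs)·P(3 jobs→2 jobs) + P(3 jobs→4 jobs)·P(4 jobs→2 jobs)
  = 0.38×0.36 + 0.26×0.38 + 0.36×0.39
  = 0.1368 + 0.0988 + 0.1404 = 0.3760

0.3760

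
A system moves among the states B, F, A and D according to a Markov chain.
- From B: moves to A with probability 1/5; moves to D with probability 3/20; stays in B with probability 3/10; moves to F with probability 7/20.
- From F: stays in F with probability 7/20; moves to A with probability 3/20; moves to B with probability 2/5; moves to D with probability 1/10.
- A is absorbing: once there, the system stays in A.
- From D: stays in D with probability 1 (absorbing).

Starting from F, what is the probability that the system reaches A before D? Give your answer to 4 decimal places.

0.5873

Let h(s) be the probability of absorption at A starting from transient state s. Then h(A) = 1 and h(D) = 0. By first-step analysis:
h(B) = 0.3·h(B) + 0.35·h(F) + 0.2·1 + 0.15·0
h(F) = 0.4·h(B) + 0.35·h(F) + 0.15·1 + 0.1·0
Solving: h(B) = 0.5794, h(F) = 0.5873.
Starting from F, the probability is 0.5873.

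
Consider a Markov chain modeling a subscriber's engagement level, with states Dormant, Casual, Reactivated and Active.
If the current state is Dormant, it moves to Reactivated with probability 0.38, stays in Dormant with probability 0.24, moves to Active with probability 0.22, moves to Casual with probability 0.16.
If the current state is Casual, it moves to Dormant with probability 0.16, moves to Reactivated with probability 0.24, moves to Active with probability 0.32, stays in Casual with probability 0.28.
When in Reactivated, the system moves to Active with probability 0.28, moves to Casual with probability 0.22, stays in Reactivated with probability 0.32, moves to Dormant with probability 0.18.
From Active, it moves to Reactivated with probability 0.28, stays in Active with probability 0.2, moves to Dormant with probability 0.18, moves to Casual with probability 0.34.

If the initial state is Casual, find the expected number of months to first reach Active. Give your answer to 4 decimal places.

3.4429

Let t(s) be the expected number of months to first reach Active from state s, with t(Active) = 0. Conditioning on the first month:
t(Dormant) = 1 + 0.24·t(Dormant) + 0.16·t(Casual) + 0.38·t(Reactivated)
t(Casual) = 1 + 0.16·t(Dormant) + 0.28·t(Casual) + 0.24·t(Reactivated)
t(Reactivated) = 1 + 0.18·t(Dormant) + 0.22·t(Casual) + 0.32·t(Reactivated)
Solving: t(Dormant) = 3.8413, t(Casual) = 3.4429, t(Reactivated) = 3.6013.
Expected months from Casual to Active: 3.4429.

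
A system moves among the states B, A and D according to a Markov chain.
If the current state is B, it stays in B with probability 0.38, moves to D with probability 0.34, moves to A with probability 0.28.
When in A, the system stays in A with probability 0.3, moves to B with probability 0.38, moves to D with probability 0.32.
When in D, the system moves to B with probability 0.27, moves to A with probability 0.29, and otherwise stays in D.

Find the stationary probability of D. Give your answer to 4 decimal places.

0.3713

Let the stationary distribution be π with π = πP and π_1 + π_2 + π_3 = 1.
π_1 = 0.38·π_1 + 0.38·π_2 + 0.27·π_3
π_2 = 0.28·π_1 + 0.3·π_2 + 0.29·π_3
Solving with the normalization constraint gives π = (0.3392, 0.2895, 0.3713).
So the stationary probability of D is 0.3713.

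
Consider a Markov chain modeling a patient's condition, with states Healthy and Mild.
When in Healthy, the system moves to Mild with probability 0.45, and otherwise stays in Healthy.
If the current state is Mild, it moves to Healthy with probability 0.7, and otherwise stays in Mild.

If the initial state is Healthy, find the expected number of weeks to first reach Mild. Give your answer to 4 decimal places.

2.2222

Let t(s) be the expected number of weeks to first reach Mild from state s, with t(Mild) = 0. Conditioning on the first week:
t(Healthy) = 1 + 0.55·t(Healthy)
Solving: t(Healthy) = 2.2222.
Expected weeks from Healthy to Mild: 2.2222.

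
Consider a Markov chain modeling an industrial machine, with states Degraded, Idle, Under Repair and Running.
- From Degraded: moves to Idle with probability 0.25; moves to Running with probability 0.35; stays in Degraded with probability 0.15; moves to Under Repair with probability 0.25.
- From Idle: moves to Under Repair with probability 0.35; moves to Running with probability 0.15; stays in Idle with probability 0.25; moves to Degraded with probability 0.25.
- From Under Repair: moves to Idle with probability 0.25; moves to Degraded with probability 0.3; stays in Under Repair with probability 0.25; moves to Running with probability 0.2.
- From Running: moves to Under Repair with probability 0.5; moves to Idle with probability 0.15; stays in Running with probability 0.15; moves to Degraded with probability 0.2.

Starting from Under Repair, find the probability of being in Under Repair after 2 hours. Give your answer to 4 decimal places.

Propagate the distribution vector 2 hours from Under Repair.
After 0 hours: (0.0000, 0.0000, 1.0000, 0.0000)
After 1 hour: (0.3000, 0.2500, 0.2500, 0.2000)
After 2 hours: (0.2225, 0.2300, 0.3250, 0.2225)
P(in Under Repair after 2 hours) = 0.3250

0.3250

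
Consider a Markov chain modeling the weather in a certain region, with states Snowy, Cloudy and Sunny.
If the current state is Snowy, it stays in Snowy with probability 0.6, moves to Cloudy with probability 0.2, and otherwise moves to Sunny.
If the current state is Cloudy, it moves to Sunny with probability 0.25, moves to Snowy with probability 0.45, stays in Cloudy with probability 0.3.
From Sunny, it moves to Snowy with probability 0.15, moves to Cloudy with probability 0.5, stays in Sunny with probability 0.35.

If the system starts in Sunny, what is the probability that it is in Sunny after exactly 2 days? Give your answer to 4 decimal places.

Sum over the intermediate state after 1 day:
P = P(Sunny→Snowy)·P(Snowy→Sunny) + P(Sunny→Cloudy)·P(Cloudy→Sunny) + P(Sunny→Sunny)·P(Sunny→Sunny)
  = 0.15×0.2 + 0.5×0.25 + 0.35×0.35
  = 0.0300 + 0.1250 + 0.1225 = 0.2775

0.2775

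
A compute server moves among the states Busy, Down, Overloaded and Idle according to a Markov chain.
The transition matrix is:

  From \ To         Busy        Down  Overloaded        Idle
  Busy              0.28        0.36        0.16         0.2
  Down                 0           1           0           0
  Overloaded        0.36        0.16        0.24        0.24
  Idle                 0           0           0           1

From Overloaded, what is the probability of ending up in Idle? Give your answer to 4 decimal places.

0.5000

Let h(s) be the probability of absorption at Idle starting from transient state s. Then h(Idle) = 1 and h(Down) = 0. By first-step analysis:
h(Busy) = 0.28·h(Busy) + 0.36·0 + 0.16·h(Overloaded) + 0.2·1
h(Overloaded) = 0.36·h(Busy) + 0.16·0 + 0.24·h(Overloaded) + 0.24·1
Solving: h(Busy) = 0.3889, h(Overloaded) = 0.5000.
Starting from Overloaded, the probability is 0.5000.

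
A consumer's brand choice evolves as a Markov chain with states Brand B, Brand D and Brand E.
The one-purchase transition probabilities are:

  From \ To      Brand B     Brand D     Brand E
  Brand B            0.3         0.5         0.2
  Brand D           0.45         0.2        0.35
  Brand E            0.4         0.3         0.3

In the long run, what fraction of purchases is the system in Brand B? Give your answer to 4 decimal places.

0.3792

Let the stationary distribution be π with π = πP and π_1 + π_2 + π_3 = 1.
π_1 = 0.3·π_1 + 0.45·π_2 + 0.4·π_3
π_2 = 0.5·π_1 + 0.2·π_2 + 0.3·π_3
Solving with the normalization constraint gives π = (0.3792, 0.3417, 0.2792).
So the stationary probability of Brand B is 0.3792.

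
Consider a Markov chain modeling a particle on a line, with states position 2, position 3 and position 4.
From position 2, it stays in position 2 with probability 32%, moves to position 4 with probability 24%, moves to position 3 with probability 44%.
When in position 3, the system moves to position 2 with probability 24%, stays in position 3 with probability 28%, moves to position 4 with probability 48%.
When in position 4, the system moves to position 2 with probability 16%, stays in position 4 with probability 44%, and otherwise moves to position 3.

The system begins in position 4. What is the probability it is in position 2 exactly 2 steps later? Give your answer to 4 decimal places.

0.2176

Sum over the intermediate state after 1 step:
P = P(position 4→position 2)·P(position 2→position 2) + P(position 4→position 3)·P(position 3→position 2) + P(position 4→position 4)·P(position 4→position 2)
  = 0.16×0.32 + 0.4×0.24 + 0.44×0.16
  = 0.0512 + 0.0960 + 0.0704 = 0.2176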